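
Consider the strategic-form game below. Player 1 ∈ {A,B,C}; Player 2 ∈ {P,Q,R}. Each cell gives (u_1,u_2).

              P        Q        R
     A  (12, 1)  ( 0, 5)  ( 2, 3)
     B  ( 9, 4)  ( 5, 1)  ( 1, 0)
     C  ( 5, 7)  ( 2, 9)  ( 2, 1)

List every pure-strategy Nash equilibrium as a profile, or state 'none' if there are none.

Equilibria: none

(A,P): not NE [P2→Q gives 5>1]
(A,Q): not NE [P1→B gives 5>0]
(A,R): not NE [P2→Q gives 5>3]
(B,P): not NE [P1→A gives 12>9]
(B,Q): not NE [P2→P gives 4>1]
(B,R): not NE [P1→C gives 2>1; P2→P gives 4>0]
(C,P): not NE [P1→A gives 12>5; P2→Q gives 9>7]
(C,Q): not NE [P1→B gives 5>2]
(C,R): not NE [P2→Q gives 9>1]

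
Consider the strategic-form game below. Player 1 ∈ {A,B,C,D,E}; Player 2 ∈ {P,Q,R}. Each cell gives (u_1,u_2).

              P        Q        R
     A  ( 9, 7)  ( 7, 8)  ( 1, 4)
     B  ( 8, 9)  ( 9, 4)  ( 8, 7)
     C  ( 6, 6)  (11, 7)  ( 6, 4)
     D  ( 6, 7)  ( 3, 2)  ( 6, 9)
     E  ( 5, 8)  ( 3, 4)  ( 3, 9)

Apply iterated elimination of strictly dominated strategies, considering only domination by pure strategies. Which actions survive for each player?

P1 drop D (B beats it: P:8>6 Q:9>3 R:8>6)
P1 drop E (B beats it: P:8>5 Q:9>3 R:8>3)
P2 drop R (P beats it: A:7>4 B:9>7 C:6>4)
P1→{A,B,C} P2→{P,Q}

Remaining: P1:{A,B,C} P2:{P,Q}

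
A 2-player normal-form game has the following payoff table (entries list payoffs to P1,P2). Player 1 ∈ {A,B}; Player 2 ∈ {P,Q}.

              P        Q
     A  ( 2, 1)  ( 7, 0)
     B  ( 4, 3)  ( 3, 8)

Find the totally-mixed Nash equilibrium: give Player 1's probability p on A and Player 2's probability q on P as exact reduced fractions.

P1 mixes 5/6 on A; P2 mixes 2/3 on P

P1 indiff ⇒ q·2+(1-q)·7 = q·4+(1-q)·3 ⇒ q(-2) = (1-q)(-4) ⇒ q = 2/3
P2 indiff ⇒ p·1+(1-p)·3 = p·0+(1-p)·8 ⇒ p(1) = (1-p)(5) ⇒ p = 5/6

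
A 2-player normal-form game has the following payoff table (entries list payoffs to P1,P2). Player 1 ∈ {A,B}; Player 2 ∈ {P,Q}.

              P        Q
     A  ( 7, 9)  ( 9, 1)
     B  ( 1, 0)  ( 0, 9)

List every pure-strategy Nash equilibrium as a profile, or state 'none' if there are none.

NE set: (A,P)

(A,P): NE
(A,Q): not NE [P2→P gives 9>1]
(B,P): not NE [P1→A gives 7>1; P2→Q gives 9>0]
(B,Q): not NE [P1→A gives 9>0]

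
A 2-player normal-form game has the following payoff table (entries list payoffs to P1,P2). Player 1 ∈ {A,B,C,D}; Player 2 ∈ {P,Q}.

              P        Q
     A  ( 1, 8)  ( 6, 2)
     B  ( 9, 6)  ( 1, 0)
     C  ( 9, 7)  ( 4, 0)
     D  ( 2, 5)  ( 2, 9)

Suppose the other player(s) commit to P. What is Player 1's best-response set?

u_1(A vs P) = 1
u_1(B vs P) = 9
u_1(C vs P) = 9
u_1(D vs P) = 2
max payoff 9 at {B,C}

argmax u_1 = {B,C}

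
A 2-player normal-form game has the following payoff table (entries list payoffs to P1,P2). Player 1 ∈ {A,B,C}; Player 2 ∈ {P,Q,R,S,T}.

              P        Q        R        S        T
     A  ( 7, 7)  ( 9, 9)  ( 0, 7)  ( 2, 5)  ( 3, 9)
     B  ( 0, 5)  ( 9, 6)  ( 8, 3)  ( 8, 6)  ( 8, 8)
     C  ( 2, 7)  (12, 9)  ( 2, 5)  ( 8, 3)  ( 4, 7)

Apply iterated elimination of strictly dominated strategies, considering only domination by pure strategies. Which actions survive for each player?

Remaining: P1:{B,C} P2:{Q,T}

P2 drop P (Q beats it: A:9>7 B:6>5 C:9>7)
P1 drop A (C beats it: Q:12>9 R:2>0 S:8>2 T:4>3)
P2 drop R (Q beats it: B:6>3 C:9>5)
P2 drop S (T beats it: B:8>6 C:7>3)
P1→{B,C} P2→{Q,T}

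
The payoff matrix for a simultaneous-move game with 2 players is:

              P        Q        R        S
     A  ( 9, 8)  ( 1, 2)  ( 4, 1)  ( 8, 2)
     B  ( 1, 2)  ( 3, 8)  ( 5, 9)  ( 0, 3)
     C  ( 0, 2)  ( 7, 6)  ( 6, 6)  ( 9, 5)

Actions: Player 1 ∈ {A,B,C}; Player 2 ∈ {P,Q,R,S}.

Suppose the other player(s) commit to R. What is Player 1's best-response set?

u_1(A vs R) = 4
u_1(B vs R) = 5
u_1(C vs R) = 6
max payoff 6 at {C}

argmax u_1 = {C}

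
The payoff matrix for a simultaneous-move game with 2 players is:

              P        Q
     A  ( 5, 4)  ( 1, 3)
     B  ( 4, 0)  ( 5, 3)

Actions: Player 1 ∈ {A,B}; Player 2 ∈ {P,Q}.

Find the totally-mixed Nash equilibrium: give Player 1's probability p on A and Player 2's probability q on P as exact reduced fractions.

p=3/4, q=4/5

P1 indiff ⇒ q·5+(1-q)·1 = q·4+(1-q)·5 ⇒ q(1) = (1-q)(4) ⇒ q = 4/5
P2 indiff ⇒ p·4+(1-p)·0 = p·3+(1-p)·3 ⇒ p(1) = (1-p)(3) ⇒ p = 3/4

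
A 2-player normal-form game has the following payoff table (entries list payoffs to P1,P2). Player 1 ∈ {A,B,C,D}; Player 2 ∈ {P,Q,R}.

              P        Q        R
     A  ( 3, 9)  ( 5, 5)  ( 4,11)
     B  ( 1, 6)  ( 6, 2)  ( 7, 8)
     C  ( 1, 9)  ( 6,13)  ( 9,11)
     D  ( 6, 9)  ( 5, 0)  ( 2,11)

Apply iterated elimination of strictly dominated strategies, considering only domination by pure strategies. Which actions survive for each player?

P2 drop P (R beats it: A:11>9 B:8>6 C:11>9 D:11>9)
P1 drop A (B beats it: Q:6>5 R:7>4)
P1 drop D (B beats it: Q:6>5 R:7>2)
P1→{B,C} P2→{Q,R}

Remaining: P1:{B,C} P2:{Q,R}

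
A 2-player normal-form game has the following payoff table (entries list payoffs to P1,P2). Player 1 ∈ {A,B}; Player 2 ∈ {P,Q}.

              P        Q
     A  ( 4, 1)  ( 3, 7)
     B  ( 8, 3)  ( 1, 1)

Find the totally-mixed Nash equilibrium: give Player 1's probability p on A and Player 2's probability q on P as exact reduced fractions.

P1 indiff ⇒ q·4+(1-q)·3 = q·8+(1-q)·1 ⇒ q(-4) = (1-q)(-2) ⇒ q = 1/3
P2 indiff ⇒ p·1+(1-p)·3 = p·7+(1-p)·1 ⇒ p(-6) = (1-p)(-2) ⇒ p = 1/4

p=1/4, q=1/3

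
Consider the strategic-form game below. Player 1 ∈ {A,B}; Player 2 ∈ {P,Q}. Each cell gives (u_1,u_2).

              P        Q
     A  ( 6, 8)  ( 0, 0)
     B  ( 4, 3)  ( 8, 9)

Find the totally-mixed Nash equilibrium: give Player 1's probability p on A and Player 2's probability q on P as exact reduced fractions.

P1 mixes 3/7 on A; P2 mixes 4/5 on P

P1 indiff ⇒ q·6+(1-q)·0 = q·4+(1-q)·8 ⇒ q(2) = (1-q)(8) ⇒ q = 4/5
P2 indiff ⇒ p·8+(1-p)·3 = p·0+(1-p)·9 ⇒ p(8) = (1-p)(6) ⇒ p = 3/7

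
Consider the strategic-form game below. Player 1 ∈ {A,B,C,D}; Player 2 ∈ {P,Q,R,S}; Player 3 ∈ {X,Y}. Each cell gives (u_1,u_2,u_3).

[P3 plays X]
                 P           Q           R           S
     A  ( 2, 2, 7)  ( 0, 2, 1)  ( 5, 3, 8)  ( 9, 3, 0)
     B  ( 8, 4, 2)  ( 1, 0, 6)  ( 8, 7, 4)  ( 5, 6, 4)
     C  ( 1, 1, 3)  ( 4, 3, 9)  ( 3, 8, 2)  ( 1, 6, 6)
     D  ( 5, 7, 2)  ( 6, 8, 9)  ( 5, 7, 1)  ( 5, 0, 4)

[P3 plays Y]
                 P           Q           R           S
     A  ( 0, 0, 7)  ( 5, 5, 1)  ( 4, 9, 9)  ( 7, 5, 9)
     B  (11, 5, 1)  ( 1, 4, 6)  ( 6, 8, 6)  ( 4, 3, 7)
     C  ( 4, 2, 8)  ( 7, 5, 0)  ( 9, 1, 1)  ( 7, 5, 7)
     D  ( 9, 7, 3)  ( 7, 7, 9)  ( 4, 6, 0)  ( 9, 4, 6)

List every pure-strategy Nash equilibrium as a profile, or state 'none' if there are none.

(A,P,X): not NE [P1→B gives 8>2; P2→S gives 3>2]
(A,P,Y): not NE [P1→B gives 11>0; P2→R gives 9>0]
(A,Q,X): not NE [P1→D gives 6>0; P2→S gives 3>2]
(A,Q,Y): not NE [P1→D gives 7>5; P2→R gives 9>5]
(A,R,X): not NE [P1→B gives 8>5; P3→Y gives 9>8]
(A,R,Y): not NE [P1→C gives 9>4]
(A,S,X): not NE [P3→Y gives 9>0]
(A,S,Y): not NE [P1→D gives 9>7; P2→R gives 9>5]
(B,P,X): not NE [P2→R gives 7>4]
(B,P,Y): not NE [P2→R gives 8>5; P3→X gives 2>1]
(B,Q,X): not NE [P1→D gives 6>1; P2→R gives 7>0]
(B,Q,Y): not NE [P1→D gives 7>1; P2→R gives 8>4]
(B,R,X): not NE [P3→Y gives 6>4]
(B,R,Y): not NE [P1→C gives 9>6]
(B,S,X): not NE [P1→A gives 9>5; P2→R gives 7>6; P3→Y gives 7>4]
(B,S,Y): not NE [P1→D gives 9>4; P2→R gives 8>3]
(C,P,X): not NE [P1→B gives 8>1; P2→R gives 8>1; P3→Y gives 8>3]
(C,P,Y): not NE [P1→B gives 11>4; P2→S gives 5>2]
(C,Q,X): not NE [P1→D gives 6>4; P2→R gives 8>3]
(C,Q,Y): not NE [P3→X gives 9>0]
(C,R,X): not NE [P1→B gives 8>3]
(C,R,Y): not NE [P2→S gives 5>1; P3→X gives 2>1]
(C,S,X): not NE [P1→A gives 9>1; P2→R gives 8>6; P3→Y gives 7>6]
(C,S,Y): not NE [P1→D gives 9>7]
(D,P,X): not NE [P1→B gives 8>5; P2→Q gives 8>7; P3→Y gives 3>2]
(D,P,Y): not NE [P1→B gives 11>9]
(D,Q,X): NE
(D,Q,Y): NE
(D,R,X): not NE [P1→B gives 8>5; P2→Q gives 8>7]
(D,R,Y): not NE [P1→C gives 9>4; P2→Q gives 7>6; P3→X gives 1>0]
(D,S,X): not NE [P1→A gives 9>5; P2→Q gives 8>0; P3→Y gives 6>4]
(D,S,Y): not NE [P2→Q gives 7>4]

NE set: (D,Q,X), (D,Q,Y)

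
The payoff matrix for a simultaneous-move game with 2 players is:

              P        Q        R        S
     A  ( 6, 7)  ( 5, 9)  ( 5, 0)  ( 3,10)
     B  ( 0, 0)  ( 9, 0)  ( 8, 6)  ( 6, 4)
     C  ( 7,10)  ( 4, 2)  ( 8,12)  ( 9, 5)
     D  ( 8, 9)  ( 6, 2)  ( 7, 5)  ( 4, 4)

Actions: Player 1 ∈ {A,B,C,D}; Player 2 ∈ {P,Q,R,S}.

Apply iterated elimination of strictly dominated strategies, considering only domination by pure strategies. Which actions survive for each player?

P1 drop A (D beats it: P:8>6 Q:6>5 R:7>5 S:4>3)
P2 drop Q (R beats it: B:6>0 C:12>2 D:5>2)
P2 drop S (R beats it: B:6>4 C:12>5 D:5>4)
P1→{B,C,D} P2→{P,R}

Survivors P1:{B,C,D} P2:{P,R}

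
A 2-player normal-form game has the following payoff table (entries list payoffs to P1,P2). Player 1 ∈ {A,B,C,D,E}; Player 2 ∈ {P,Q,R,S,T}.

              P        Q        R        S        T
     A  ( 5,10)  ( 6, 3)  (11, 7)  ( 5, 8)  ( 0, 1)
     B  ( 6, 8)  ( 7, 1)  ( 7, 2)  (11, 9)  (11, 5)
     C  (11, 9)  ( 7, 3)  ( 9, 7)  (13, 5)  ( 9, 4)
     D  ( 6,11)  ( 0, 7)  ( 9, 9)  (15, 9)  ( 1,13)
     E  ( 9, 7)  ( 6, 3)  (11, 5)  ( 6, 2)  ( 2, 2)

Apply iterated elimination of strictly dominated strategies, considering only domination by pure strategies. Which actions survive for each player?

P2 drop Q (P beats it: A:10>3 B:8>1 C:9>3 D:11>7 E:7>3)
P2 drop R (P beats it: A:10>7 B:8>2 C:9>7 D:11>9 E:7>5)
P1 drop A (B beats it: P:6>5 S:11>5 T:11>0)
P1 drop E (C beats it: P:11>9 S:13>6 T:9>2)
P1→{B,C,D} P2→{P,S,T}

Survivors P1:{B,C,D} P2:{P,S,T}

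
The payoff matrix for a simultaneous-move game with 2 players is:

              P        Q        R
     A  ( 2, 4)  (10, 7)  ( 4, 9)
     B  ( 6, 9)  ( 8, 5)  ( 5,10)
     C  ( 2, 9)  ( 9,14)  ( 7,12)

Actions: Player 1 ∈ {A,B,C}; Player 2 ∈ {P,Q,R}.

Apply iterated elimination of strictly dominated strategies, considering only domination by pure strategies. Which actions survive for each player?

Survivors P1:{A,C} P2:{Q,R}

P2 drop P (R beats it: A:9>4 B:10>9 C:12>9)
P1 drop B (C beats it: Q:9>8 R:7>5)
P1→{A,C} P2→{Q,R}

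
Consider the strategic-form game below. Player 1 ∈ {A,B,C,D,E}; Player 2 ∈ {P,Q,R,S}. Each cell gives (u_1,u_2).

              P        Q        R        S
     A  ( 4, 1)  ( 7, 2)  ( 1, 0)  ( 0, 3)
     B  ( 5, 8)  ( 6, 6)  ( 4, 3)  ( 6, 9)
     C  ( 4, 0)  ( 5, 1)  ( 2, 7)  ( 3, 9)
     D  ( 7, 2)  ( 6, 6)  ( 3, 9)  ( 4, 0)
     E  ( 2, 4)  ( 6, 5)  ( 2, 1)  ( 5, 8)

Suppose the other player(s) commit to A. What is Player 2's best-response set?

BR_2 = {S}

u_2(P vs A) = 1
u_2(Q vs A) = 2
u_2(R vs A) = 0
u_2(S vs A) = 3
max payoff 3 at {S}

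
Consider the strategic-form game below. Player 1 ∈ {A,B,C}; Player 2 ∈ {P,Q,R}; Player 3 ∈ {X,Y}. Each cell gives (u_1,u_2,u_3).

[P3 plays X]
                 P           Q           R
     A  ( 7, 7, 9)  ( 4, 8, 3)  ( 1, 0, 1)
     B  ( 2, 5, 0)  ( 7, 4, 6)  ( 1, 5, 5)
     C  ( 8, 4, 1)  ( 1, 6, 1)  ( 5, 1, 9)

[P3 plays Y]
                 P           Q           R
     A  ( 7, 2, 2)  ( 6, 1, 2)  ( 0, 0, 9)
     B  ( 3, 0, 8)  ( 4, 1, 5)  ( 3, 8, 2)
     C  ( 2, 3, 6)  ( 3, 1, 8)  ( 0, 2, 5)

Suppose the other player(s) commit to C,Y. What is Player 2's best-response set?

u_2(P vs C,Y) = 3
u_2(Q vs C,Y) = 1
u_2(R vs C,Y) = 2
max payoff 3 at {P}

P2 best: {P}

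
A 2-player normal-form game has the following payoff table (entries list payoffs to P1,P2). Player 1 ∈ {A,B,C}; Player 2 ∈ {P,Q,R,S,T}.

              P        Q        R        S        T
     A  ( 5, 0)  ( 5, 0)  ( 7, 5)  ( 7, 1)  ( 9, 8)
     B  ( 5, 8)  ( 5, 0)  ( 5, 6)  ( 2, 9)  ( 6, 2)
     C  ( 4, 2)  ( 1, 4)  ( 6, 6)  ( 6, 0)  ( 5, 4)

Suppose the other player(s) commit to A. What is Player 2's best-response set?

P2 best: {T}

u_2(P vs A) = 0
u_2(Q vs A) = 0
u_2(R vs A) = 5
u_2(S vs A) = 1
u_2(T vs A) = 8
max payoff 8 at {T}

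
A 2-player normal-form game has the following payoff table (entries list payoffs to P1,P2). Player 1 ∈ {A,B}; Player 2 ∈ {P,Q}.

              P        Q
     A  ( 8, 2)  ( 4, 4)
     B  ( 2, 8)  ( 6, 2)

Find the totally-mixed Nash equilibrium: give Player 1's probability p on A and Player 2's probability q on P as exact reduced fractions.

P1 indiff ⇒ q·8+(1-q)·4 = q·2+(1-q)·6 ⇒ q(6) = (1-q)(2) ⇒ q = 1/4
P2 indiff ⇒ p·2+(1-p)·8 = p·4+(1-p)·2 ⇒ p(-2) = (1-p)(-6) ⇒ p = 3/4

P1 mixes 3/4 on A; P2 mixes 1/4 on P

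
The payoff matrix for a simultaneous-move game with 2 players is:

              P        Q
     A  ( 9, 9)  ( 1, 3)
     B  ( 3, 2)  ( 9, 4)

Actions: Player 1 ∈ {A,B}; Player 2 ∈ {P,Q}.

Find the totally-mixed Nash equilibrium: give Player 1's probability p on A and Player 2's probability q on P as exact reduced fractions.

P1 indiff ⇒ q·9+(1-q)·1 = q·3+(1-q)·9 ⇒ q(6) = (1-q)(8) ⇒ q = 4/7
P2 indiff ⇒ p·9+(1-p)·2 = p·3+(1-p)·4 ⇒ p(6) = (1-p)(2) ⇒ p = 1/4

p=1/4, q=4/7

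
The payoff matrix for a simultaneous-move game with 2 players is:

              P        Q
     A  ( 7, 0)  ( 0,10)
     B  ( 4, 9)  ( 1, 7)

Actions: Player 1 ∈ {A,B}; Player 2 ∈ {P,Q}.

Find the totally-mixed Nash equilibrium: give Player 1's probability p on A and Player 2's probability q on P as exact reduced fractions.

P1 indiff ⇒ q·7+(1-q)·0 = q·4+(1-q)·1 ⇒ q(3) = (1-q)(1) ⇒ q = 1/4
P2 indiff ⇒ p·0+(1-p)·9 = p·10+(1-p)·7 ⇒ p(-10) = (1-p)(-2) ⇒ p = 1/6

p=1/6, q=1/4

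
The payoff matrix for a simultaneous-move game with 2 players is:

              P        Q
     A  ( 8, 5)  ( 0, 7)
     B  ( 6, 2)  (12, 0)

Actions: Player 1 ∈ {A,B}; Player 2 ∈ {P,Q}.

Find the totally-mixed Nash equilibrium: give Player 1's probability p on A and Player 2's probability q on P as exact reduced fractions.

P1 indiff ⇒ q·8+(1-q)·0 = q·6+(1-q)·12 ⇒ q(2) = (1-q)(12) ⇒ q = 6/7
P2 indiff ⇒ p·5+(1-p)·2 = p·7+(1-p)·0 ⇒ p(-2) = (1-p)(-2) ⇒ p = 1/2

p=1/2, q=6/7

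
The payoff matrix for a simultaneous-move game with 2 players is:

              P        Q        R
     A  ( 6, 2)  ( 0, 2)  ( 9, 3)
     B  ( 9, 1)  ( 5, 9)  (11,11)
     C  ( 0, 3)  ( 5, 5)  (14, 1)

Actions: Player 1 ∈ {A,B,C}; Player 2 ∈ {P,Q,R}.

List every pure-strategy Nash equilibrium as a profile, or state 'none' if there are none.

NE set: (C,Q)

(A,P): not NE [P1→B gives 9>6; P2→R gives 3>2]
(A,Q): not NE [P1→C gives 5>0; P2→R gives 3>2]
(A,R): not NE [P1→C gives 14>9]
(B,P): not NE [P2→R gives 11>1]
(B,Q): not NE [P2→R gives 11>9]
(B,R): not NE [P1→C gives 14>11]
(C,P): not NE [P1→B gives 9>0; P2→Q gives 5>3]
(C,Q): NE
(C,R): not NE [P2→Q gives 5>1]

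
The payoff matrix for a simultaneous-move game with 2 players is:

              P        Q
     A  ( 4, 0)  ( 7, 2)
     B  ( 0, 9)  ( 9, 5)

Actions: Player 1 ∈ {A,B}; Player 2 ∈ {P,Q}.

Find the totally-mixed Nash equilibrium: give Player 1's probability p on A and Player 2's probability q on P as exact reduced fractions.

P1 mixes 2/3 on A; P2 mixes 1/3 on P

P1 indiff ⇒ q·4+(1-q)·7 = q·0+(1-q)·9 ⇒ q(4) = (1-q)(2) ⇒ q = 1/3
P2 indiff ⇒ p·0+(1-p)·9 = p·2+(1-p)·5 ⇒ p(-2) = (1-p)(-4) ⇒ p = 2/3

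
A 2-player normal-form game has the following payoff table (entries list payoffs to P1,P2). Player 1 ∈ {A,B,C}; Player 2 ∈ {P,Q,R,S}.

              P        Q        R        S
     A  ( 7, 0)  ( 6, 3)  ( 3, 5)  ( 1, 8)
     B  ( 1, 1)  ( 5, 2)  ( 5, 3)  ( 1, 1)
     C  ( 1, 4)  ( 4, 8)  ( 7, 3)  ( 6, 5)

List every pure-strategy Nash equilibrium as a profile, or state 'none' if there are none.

Equilibria: none

(A,P): not NE [P2→S gives 8>0]
(A,Q): not NE [P2→S gives 8>3]
(A,R): not NE [P1→C gives 7>3; P2→S gives 8>5]
(A,S): not NE [P1→C gives 6>1]
(B,P): not NE [P1→A gives 7>1; P2→R gives 3>1]
(B,Q): not NE [P1→A gives 6>5; P2→R gives 3>2]
(B,R): not NE [P1→C gives 7>5]
(B,S): not NE [P1→C gives 6>1; P2→R gives 3>1]
(C,P): not NE [P1→A gives 7>1; P2→Q gives 8>4]
(C,Q): not NE [P1→A gives 6>4]
(C,R): not NE [P2→Q gives 8>3]
(C,S): not NE [P2→Q gives 8>5]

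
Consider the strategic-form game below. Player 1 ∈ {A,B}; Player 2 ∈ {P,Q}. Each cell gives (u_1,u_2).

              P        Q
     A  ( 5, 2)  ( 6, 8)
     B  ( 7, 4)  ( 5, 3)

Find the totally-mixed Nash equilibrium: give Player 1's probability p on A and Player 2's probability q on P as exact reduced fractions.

P1 mixes 1/7 on A; P2 mixes 1/3 on P

P1 indiff ⇒ q·5+(1-q)·6 = q·7+(1-q)·5 ⇒ q(-2) = (1-q)(-1) ⇒ q = 1/3
P2 indiff ⇒ p·2+(1-p)·4 = p·8+(1-p)·3 ⇒ p(-6) = (1-p)(-1) ⇒ p = 1/7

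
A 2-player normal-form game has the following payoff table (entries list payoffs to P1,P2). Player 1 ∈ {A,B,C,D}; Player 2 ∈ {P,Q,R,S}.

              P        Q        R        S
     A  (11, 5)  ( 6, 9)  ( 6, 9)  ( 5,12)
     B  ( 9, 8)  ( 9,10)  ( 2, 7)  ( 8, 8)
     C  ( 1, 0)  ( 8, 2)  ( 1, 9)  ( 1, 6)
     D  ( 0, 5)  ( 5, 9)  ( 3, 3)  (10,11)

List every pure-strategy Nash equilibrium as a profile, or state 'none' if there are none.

Nash profiles: (B,Q), (D,S)

(A,P): not NE [P2→S gives 12>5]
(A,Q): not NE [P1→B gives 9>6; P2→S gives 12>9]
(A,R): not NE [P2→S gives 12>9]
(A,S): not NE [P1→D gives 10>5]
(B,P): not NE [P1→A gives 11>9; P2→Q gives 10>8]
(B,Q): NE
(B,R): not NE [P1→A gives 6>2; P2→Q gives 10>7]
(B,S): not NE [P1→D gives 10>8; P2→Q gives 10>8]
(C,P): not NE [P1→A gives 11>1; P2→R gives 9>0]
(C,Q): not NE [P1→B gives 9>8; P2→R gives 9>2]
(C,R): not NE [P1→A gives 6>1]
(C,S): not NE [P1→D gives 10>1; P2→R gives 9>6]
(D,P): not NE [P1→A gives 11>0; P2→S gives 11>5]
(D,Q): not NE [P1→B gives 9>5; P2→S gives 11>9]
(D,R): not NE [P1→A gives 6>3; P2→S gives 11>3]
(D,S): NE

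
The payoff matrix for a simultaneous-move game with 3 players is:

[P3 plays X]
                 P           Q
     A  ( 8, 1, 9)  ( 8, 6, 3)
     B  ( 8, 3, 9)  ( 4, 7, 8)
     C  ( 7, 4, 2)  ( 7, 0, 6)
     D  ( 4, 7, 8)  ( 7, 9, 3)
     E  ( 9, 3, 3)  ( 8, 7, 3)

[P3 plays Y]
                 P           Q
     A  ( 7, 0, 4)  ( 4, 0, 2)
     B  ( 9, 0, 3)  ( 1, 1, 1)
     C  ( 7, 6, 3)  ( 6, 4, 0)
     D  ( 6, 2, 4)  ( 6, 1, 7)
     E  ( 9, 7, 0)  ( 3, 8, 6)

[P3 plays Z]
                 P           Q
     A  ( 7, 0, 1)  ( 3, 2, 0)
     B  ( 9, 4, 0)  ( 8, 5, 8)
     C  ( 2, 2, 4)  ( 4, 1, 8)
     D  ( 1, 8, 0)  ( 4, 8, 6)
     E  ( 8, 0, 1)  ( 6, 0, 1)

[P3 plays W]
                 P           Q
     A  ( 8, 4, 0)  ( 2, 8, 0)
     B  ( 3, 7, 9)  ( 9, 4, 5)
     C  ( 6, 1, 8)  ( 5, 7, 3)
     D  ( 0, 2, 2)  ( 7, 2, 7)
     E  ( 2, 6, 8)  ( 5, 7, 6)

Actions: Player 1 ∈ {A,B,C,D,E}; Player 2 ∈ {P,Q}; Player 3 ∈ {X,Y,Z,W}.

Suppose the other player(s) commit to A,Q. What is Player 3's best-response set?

u_3(X vs A,Q) = 3
u_3(Y vs A,Q) = 2
u_3(Z vs A,Q) = 0
u_3(W vs A,Q) = 0
max payoff 3 at {X}

argmax u_3 = {X}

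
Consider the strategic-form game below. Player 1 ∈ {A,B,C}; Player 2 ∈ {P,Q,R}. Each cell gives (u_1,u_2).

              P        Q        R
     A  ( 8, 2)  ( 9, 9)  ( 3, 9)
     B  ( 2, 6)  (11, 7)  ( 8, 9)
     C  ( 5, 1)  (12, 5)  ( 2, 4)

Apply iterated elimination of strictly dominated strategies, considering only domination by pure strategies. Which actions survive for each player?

IESDS → P1:{B,C} P2:{Q,R}

P2 drop P (Q beats it: A:9>2 B:7>6 C:5>1)
P1 drop A (B beats it: Q:11>9 R:8>3)
P1→{B,C} P2→{Q,R}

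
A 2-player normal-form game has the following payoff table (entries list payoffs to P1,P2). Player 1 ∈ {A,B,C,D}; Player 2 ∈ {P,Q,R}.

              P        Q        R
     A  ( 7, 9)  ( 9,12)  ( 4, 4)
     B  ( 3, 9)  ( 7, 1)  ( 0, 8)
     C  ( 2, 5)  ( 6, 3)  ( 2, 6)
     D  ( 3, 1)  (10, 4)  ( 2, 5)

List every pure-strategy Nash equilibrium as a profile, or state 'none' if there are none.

(A,P): not NE [P2→Q gives 12>9]
(A,Q): not NE [P1→D gives 10>9]
(A,R): not NE [P2→Q gives 12>4]
(B,P): not NE [P1→A gives 7>3]
(B,Q): not NE [P1→D gives 10>7; P2→P gives 9>1]
(B,R): not NE [P1→A gives 4>0; P2→P gives 9>8]
(C,P): not NE [P1→A gives 7>2; P2→R gives 6>5]
(C,Q): not NE [P1→D gives 10>6; P2→R gives 6>3]
(C,R): not NE [P1→A gives 4>2]
(D,P): not NE [P1→A gives 7>3; P2→R gives 5>1]
(D,Q): not NE [P2→R gives 5>4]
(D,R): not NE [P1→A gives 4>2]

Equilibria: none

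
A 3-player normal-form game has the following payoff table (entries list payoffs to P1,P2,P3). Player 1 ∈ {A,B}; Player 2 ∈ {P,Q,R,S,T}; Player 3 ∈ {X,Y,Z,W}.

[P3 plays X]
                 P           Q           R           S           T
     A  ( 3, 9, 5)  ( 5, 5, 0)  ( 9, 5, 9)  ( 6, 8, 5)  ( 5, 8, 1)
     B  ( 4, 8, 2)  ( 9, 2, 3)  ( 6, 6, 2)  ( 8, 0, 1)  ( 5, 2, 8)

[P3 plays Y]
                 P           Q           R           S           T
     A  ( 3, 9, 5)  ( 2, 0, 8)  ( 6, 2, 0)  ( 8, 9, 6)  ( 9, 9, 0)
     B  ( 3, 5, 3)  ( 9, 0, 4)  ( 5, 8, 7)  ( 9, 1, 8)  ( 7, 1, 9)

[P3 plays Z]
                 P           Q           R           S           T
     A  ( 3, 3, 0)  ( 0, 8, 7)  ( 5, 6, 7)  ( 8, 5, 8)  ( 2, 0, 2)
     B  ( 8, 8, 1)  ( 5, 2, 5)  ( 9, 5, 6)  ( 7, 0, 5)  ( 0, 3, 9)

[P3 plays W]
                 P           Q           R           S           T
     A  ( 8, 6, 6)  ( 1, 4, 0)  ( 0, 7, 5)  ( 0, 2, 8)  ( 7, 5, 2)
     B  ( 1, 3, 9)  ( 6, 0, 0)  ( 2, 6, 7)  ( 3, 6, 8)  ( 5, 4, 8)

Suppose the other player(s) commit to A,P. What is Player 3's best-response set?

argmax u_3 = {W}

u_3(X vs A,P) = 5
u_3(Y vs A,P) = 5
u_3(Z vs A,P) = 0
u_3(W vs A,P) = 6
max payoff 6 at {W}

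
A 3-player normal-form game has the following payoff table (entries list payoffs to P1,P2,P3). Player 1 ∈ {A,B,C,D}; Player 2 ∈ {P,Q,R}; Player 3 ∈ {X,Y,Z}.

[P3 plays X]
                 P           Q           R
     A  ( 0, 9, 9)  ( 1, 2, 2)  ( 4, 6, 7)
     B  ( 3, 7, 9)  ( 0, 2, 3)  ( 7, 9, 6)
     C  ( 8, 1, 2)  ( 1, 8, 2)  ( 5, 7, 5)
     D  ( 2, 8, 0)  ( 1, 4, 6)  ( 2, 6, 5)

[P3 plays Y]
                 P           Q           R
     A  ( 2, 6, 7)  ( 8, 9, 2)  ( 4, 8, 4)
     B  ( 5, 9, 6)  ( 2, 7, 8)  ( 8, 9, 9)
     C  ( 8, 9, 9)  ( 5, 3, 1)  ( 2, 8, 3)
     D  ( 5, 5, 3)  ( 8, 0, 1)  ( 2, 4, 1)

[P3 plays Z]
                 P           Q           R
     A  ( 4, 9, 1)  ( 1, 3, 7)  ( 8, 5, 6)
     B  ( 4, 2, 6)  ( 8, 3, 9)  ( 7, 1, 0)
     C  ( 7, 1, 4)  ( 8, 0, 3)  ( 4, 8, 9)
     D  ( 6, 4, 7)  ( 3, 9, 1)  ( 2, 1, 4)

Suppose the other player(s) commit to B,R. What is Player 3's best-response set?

P3 best: {Y}

u_3(X vs B,R) = 6
u_3(Y vs B,R) = 9
u_3(Z vs B,R) = 0
max payoff 9 at {Y}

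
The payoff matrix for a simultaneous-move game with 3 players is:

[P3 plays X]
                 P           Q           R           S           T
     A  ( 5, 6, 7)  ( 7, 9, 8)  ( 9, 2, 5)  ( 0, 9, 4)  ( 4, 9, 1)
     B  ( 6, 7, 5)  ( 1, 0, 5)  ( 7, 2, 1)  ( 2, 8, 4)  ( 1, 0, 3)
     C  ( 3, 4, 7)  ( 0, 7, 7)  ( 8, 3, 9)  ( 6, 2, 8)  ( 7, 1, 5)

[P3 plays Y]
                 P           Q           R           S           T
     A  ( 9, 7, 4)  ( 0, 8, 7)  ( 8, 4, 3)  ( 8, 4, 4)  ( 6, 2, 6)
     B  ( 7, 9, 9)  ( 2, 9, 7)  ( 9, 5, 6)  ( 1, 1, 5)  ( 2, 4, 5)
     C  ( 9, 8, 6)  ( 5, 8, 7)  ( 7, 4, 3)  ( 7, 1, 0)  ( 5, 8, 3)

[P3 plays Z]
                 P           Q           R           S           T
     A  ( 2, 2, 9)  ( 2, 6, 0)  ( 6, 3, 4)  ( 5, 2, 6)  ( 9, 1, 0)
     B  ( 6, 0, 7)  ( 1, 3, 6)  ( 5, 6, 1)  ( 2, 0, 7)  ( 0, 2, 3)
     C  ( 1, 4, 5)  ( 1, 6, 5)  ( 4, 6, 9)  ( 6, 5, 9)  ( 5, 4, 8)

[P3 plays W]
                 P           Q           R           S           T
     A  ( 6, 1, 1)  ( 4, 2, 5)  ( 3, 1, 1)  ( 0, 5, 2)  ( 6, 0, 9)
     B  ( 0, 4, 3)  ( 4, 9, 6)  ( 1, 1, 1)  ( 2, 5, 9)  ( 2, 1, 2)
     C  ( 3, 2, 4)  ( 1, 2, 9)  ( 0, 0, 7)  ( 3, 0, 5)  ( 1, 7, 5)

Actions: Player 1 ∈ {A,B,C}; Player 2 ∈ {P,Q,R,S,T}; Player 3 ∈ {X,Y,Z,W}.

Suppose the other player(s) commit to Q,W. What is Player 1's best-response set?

u_1(A vs Q,W) = 4
u_1(B vs Q,W) = 4
u_1(C vs Q,W) = 1
max payoff 4 at {A,B}

BR_1 = {A,B}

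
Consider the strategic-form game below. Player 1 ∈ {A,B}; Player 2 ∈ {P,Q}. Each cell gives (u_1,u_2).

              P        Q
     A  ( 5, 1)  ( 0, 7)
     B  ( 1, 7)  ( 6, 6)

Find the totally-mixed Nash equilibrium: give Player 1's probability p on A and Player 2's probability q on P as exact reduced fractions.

P1 indiff ⇒ q·5+(1-q)·0 = q·1+(1-q)·6 ⇒ q(4) = (1-q)(6) ⇒ q = 3/5
P2 indiff ⇒ p·1+(1-p)·7 = p·7+(1-p)·6 ⇒ p(-6) = (1-p)(-1) ⇒ p = 1/7

p=1/7, q=3/5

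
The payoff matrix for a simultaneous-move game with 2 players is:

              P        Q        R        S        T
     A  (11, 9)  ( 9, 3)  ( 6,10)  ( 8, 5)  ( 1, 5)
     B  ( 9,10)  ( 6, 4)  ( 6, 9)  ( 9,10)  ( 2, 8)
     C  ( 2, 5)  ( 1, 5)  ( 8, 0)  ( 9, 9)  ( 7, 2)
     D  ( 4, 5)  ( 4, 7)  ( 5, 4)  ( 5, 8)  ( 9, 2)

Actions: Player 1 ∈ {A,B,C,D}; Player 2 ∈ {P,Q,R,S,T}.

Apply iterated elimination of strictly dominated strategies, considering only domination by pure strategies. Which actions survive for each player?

P2 drop Q (S beats it: A:5>3 B:10>4 C:9>5 D:8>7)
P2 drop T (P beats it: A:9>5 B:10>8 C:5>2 D:5>2)
P1 drop D (A beats it: P:11>4 R:6>5 S:8>5)
P1→{A,B,C} P2→{P,R,S}

Survivors P1:{A,B,C} P2:{P,R,S}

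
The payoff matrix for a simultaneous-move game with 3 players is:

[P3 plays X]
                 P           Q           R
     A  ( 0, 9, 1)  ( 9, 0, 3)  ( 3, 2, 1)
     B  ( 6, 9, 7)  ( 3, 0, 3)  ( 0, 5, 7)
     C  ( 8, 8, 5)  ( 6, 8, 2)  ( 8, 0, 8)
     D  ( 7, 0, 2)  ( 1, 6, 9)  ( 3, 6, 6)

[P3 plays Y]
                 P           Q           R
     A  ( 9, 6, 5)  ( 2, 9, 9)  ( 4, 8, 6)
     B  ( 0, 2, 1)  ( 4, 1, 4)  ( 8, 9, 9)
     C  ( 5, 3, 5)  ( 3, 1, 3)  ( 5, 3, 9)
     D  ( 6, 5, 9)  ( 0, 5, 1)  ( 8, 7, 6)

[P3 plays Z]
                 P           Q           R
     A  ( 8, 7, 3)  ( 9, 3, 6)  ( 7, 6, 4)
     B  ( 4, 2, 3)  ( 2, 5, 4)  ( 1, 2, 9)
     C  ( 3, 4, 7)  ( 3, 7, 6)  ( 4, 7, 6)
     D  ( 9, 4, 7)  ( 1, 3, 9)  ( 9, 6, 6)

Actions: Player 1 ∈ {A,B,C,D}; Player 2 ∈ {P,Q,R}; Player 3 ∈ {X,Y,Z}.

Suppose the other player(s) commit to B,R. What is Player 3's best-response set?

u_3(X vs B,R) = 7
u_3(Y vs B,R) = 9
u_3(Z vs B,R) = 9
max payoff 9 at {Y,Z}

P3 best: {Y,Z}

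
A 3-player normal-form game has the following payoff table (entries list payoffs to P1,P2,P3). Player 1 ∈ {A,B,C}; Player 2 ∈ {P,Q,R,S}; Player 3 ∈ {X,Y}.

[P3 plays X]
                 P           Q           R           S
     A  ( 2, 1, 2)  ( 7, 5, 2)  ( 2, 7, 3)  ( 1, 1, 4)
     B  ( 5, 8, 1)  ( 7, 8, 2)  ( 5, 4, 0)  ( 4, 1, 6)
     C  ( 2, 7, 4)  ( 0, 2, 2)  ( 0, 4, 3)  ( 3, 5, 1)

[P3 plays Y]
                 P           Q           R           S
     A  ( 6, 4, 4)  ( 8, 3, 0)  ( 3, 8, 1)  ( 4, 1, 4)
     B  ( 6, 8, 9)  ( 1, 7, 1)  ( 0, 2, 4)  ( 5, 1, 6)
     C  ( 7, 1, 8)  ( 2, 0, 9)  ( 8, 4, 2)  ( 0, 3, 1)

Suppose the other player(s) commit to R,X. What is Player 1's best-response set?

u_1(A vs R,X) = 2
u_1(B vs R,X) = 5
u_1(C vs R,X) = 0
max payoff 5 at {B}

P1 best: {B}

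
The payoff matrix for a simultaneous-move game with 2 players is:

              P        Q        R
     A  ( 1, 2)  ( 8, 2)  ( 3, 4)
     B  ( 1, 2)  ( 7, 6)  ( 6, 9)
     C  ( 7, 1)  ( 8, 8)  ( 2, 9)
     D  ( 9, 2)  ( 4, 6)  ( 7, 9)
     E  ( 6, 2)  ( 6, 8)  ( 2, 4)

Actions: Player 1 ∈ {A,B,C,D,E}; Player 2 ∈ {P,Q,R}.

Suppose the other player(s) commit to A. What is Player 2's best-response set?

BR_2 = {R}

u_2(P vs A) = 2
u_2(Q vs A) = 2
u_2(R vs A) = 4
max payoff 4 at {R}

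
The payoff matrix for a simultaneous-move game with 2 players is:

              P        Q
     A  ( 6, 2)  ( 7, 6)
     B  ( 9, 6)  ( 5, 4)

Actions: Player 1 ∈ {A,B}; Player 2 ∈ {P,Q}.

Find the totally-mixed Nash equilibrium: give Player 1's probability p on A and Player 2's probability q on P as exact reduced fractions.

p=1/3, q=2/5

P1 indiff ⇒ q·6+(1-q)·7 = q·9+(1-q)·5 ⇒ q(-3) = (1-q)(-2) ⇒ q = 2/5
P2 indiff ⇒ p·2+(1-p)·6 = p·6+(1-p)·4 ⇒ p(-4) = (1-p)(-2) ⇒ p = 1/3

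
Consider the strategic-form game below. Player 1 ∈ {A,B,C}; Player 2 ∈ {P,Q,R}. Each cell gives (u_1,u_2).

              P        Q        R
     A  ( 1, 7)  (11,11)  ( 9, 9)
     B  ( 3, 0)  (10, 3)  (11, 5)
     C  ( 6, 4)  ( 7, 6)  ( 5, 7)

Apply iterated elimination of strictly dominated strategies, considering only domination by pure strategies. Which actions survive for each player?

P2 drop P (Q beats it: A:11>7 B:3>0 C:6>4)
P1 drop C (A beats it: Q:11>7 R:9>5)
P1→{A,B} P2→{Q,R}

Survivors P1:{A,B} P2:{Q,R}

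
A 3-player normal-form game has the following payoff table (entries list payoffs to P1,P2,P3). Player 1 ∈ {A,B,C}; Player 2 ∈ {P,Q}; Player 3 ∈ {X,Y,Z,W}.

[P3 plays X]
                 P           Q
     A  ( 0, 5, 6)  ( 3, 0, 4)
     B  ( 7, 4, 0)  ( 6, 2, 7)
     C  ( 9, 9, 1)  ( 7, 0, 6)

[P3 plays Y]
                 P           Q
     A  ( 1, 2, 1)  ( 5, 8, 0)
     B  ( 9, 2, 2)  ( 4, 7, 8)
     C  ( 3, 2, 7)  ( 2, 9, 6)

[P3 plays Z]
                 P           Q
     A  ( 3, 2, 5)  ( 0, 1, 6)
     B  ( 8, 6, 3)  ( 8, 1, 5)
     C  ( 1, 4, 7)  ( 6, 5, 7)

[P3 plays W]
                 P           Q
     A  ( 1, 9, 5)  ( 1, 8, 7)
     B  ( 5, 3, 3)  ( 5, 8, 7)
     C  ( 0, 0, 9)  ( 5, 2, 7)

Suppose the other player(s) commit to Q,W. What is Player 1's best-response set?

u_1(A vs Q,W) = 1
u_1(B vs Q,W) = 5
u_1(C vs Q,W) = 5
max payoff 5 at {B,C}

argmax u_1 = {B,C}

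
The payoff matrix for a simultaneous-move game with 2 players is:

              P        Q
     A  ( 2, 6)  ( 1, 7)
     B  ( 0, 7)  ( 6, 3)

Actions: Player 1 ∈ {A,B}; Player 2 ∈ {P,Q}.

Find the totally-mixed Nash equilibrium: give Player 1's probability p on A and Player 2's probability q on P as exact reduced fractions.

P1 indiff ⇒ q·2+(1-q)·1 = q·0+(1-q)·6 ⇒ q(2) = (1-q)(5) ⇒ q = 5/7
P2 indiff ⇒ p·6+(1-p)·7 = p·7+(1-p)·3 ⇒ p(-1) = (1-p)(-4) ⇒ p = 4/5

p=4/5, q=5/7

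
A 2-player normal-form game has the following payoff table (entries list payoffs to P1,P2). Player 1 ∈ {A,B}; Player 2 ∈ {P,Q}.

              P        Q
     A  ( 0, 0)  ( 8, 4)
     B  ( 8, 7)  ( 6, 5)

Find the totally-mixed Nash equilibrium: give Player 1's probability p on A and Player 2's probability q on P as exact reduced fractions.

(p,q) = (1/3, 1/5)

P1 indiff ⇒ q·0+(1-q)·8 = q·8+(1-q)·6 ⇒ q(-8) = (1-q)(-2) ⇒ q = 1/5
P2 indiff ⇒ p·0+(1-p)·7 = p·4+(1-p)·5 ⇒ p(-4) = (1-p)(-2) ⇒ p = 1/3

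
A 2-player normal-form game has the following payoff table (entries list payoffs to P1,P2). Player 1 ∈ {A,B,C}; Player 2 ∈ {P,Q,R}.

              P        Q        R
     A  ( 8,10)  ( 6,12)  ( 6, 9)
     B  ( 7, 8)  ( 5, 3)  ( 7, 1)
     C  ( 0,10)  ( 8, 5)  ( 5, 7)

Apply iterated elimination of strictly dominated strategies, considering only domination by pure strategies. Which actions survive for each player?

P2 drop R (P beats it: A:10>9 B:8>1 C:10>7)
P1 drop B (A beats it: P:8>7 Q:6>5)
P1→{A,C} P2→{P,Q}

Survivors P1:{A,C} P2:{P,Q}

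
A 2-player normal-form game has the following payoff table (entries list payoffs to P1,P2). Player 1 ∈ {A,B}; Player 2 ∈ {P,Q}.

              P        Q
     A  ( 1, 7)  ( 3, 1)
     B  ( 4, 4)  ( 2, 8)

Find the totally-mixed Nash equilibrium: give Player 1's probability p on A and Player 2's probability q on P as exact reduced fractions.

P1 mixes 2/5 on A; P2 mixes 1/4 on P

P1 indiff ⇒ q·1+(1-q)·3 = q·4+(1-q)·2 ⇒ q(-3) = (1-q)(-1) ⇒ q = 1/4
P2 indiff ⇒ p·7+(1-p)·4 = p·1+(1-p)·8 ⇒ p(6) = (1-p)(4) ⇒ p = 2/5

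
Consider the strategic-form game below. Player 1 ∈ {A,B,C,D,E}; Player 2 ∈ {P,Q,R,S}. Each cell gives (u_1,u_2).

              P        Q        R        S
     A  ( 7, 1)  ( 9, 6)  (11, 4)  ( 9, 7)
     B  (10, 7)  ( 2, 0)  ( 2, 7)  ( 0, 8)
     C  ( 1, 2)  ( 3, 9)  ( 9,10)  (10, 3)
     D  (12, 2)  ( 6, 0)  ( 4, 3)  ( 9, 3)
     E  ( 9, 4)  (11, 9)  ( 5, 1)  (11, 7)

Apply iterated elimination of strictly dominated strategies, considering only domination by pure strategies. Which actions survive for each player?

P1 drop B (D beats it: P:12>10 Q:6>2 R:4>2 S:9>0)
P2 drop P (S beats it: A:7>1 C:3>2 D:3>2 E:7>4)
P1 drop D (E beats it: Q:11>6 R:5>4 S:11>9)
P1→{A,C,E} P2→{Q,R,S}

Survivors P1:{A,C,E} P2:{Q,R,S}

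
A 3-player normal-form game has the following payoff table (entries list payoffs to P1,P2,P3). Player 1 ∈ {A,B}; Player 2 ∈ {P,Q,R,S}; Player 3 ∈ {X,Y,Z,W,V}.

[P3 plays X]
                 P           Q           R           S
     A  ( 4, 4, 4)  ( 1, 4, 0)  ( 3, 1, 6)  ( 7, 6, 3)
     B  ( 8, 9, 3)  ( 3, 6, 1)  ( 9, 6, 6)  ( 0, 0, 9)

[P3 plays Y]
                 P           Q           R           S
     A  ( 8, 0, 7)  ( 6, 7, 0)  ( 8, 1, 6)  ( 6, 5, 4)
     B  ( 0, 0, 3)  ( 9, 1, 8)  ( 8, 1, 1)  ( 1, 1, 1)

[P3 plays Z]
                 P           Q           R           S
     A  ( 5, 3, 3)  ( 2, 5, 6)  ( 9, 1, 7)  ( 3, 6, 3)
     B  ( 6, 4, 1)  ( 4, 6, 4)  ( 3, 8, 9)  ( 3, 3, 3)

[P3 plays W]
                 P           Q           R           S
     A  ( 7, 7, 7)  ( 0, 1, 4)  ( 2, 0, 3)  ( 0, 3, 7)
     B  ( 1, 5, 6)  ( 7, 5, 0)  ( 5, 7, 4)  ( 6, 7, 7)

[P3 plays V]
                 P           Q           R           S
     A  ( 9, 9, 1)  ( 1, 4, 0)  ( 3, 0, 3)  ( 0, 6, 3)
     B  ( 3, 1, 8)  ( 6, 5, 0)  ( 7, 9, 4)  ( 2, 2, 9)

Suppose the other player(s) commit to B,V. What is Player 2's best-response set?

u_2(P vs B,V) = 1
u_2(Q vs B,V) = 5
u_2(R vs B,V) = 9
u_2(S vs B,V) = 2
max payoff 9 at {R}

BR_2 = {R}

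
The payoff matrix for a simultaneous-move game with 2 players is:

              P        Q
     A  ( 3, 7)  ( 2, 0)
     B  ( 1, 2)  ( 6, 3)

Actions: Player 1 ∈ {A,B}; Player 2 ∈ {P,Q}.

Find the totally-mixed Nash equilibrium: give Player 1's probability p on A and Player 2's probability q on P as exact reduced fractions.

P1 indiff ⇒ q·3+(1-q)·2 = q·1+(1-q)·6 ⇒ q(2) = (1-q)(4) ⇒ q = 2/3
P2 indiff ⇒ p·7+(1-p)·2 = p·0+(1-p)·3 ⇒ p(7) = (1-p)(1) ⇒ p = 1/8

P1 mixes 1/8 on A; P2 mixes 2/3 on P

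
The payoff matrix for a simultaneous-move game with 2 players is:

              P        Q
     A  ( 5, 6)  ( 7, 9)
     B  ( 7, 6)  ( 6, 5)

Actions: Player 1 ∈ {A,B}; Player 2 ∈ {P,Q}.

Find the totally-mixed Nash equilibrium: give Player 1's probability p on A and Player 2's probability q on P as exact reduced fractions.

P1 indiff ⇒ q·5+(1-q)·7 = q·7+(1-q)·6 ⇒ q(-2) = (1-q)(-1) ⇒ q = 1/3
P2 indiff ⇒ p·6+(1-p)·6 = p·9+(1-p)·5 ⇒ p(-3) = (1-p)(-1) ⇒ p = 1/4

(p,q) = (1/4, 1/3)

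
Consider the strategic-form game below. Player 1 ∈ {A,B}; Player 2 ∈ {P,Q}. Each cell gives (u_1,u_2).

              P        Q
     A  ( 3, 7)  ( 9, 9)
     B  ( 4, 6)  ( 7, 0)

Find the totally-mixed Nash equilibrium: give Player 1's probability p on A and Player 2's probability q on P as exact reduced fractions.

p=3/4, q=2/3

P1 indiff ⇒ q·3+(1-q)·9 = q·4+(1-q)·7 ⇒ q(-1) = (1-q)(-2) ⇒ q = 2/3
P2 indiff ⇒ p·7+(1-p)·6 = p·9+(1-p)·0 ⇒ p(-2) = (1-p)(-6) ⇒ p = 3/4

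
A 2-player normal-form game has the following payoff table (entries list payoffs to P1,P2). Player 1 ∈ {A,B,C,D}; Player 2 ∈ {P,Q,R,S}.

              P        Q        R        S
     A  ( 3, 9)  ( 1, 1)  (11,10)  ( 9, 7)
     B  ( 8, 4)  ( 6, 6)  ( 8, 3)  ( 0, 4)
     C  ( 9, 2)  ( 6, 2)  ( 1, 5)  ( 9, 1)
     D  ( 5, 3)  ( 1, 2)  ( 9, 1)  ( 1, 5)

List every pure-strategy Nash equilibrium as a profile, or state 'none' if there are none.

PSNE = {(A,R), (B,Q)}

(A,P): not NE [P1→C gives 9>3; P2→R gives 10>9]
(A,Q): not NE [P1→C gives 6>1; P2→R gives 10>1]
(A,R): NE
(A,S): not NE [P2→R gives 10>7]
(B,P): not NE [P1→C gives 9>8; P2→Q gives 6>4]
(B,Q): NE
(B,R): not NE [P1→A gives 11>8; P2→Q gives 6>3]
(B,S): not NE [P1→C gives 9>0; P2→Q gives 6>4]
(C,P): not NE [P2→R gives 5>2]
(C,Q): not NE [P2→R gives 5>2]
(C,R): not NE [P1→A gives 11>1]
(C,S): not NE [P2→R gives 5>1]
(D,P): not NE [P1→C gives 9>5; P2→S gives 5>3]
(D,Q): not NE [P1→C gives 6>1; P2→S gives 5>2]
(D,R): not NE [P1→A gives 11>9; P2→S gives 5>1]
(D,S): not NE [P1→C gives 9>1]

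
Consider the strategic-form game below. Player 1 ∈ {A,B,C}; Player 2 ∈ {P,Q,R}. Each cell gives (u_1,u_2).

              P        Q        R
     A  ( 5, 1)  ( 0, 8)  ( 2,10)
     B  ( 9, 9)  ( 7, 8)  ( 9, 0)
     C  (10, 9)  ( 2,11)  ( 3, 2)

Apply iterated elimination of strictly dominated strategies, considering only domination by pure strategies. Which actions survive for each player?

Remaining: P1:{B,C} P2:{P,Q}

P1 drop A (B beats it: P:9>5 Q:7>0 R:9>2)
P2 drop R (P beats it: B:9>0 C:9>2)
P1→{B,C} P2→{P,Q}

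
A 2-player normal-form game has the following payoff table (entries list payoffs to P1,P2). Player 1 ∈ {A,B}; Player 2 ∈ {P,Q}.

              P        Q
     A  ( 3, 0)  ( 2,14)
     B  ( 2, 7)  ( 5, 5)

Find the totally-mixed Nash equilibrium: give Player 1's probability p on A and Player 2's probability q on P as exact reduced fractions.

P1 indiff ⇒ q·3+(1-q)·2 = q·2+(1-q)·5 ⇒ q(1) = (1-q)(3) ⇒ q = 3/4
P2 indiff ⇒ p·0+(1-p)·7 = p·14+(1-p)·5 ⇒ p(-14) = (1-p)(-2) ⇒ p = 1/8

p=1/8, q=3/4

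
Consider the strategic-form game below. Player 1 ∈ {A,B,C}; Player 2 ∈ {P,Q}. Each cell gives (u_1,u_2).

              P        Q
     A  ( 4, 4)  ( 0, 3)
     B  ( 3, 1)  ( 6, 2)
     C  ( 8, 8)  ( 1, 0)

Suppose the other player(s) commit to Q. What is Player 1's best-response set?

BR_1 = {B}

u_1(A vs Q) = 0
u_1(B vs Q) = 6
u_1(C vs Q) = 1
max payoff 6 at {B}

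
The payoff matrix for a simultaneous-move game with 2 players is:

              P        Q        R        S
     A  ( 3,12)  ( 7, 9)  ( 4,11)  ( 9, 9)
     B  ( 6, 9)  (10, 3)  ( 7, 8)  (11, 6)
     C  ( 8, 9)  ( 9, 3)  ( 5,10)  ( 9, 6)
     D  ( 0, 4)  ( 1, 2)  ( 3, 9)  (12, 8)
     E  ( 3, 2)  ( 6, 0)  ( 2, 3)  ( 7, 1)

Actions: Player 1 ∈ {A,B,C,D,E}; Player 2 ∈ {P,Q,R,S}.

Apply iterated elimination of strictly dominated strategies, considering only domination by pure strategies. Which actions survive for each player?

Remaining: P1:{B,C} P2:{P,R}

P1 drop A (B beats it: P:6>3 Q:10>7 R:7>4 S:11>9)
P1 drop E (B beats it: P:6>3 Q:10>6 R:7>2 S:11>7)
P2 drop Q (P beats it: B:9>3 C:9>3 D:4>2)
P2 drop S (R beats it: B:8>6 C:10>6 D:9>8)
P1 drop D (B beats it: P:6>0 R:7>3)
P1→{B,C} P2→{P,R}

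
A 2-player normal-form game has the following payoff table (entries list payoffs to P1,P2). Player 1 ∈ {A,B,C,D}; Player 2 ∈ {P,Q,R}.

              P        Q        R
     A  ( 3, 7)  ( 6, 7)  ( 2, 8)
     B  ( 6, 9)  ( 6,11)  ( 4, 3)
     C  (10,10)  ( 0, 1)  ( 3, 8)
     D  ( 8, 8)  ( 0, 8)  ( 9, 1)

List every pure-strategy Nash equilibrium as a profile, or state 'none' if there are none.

NE set: (B,Q), (C,P)

(A,P): not NE [P1→C gives 10>3; P2→R gives 8>7]
(A,Q): not NE [P2→R gives 8>7]
(A,R): not NE [P1→D gives 9>2]
(B,P): not NE [P1→C gives 10>6; P2→Q gives 11>9]
(B,Q): NE
(B,R): not NE [P1→D gives 9>4; P2→Q gives 11>3]
(C,P): NE
(C,Q): not NE [P1→B gives 6>0; P2→P gives 10>1]
(C,R): not NE [P1→D gives 9>3; P2→P gives 10>8]
(D,P): not NE [P1→C gives 10>8]
(D,Q): not NE [P1→B gives 6>0]
(D,R): not NE [P2→Q gives 8>1]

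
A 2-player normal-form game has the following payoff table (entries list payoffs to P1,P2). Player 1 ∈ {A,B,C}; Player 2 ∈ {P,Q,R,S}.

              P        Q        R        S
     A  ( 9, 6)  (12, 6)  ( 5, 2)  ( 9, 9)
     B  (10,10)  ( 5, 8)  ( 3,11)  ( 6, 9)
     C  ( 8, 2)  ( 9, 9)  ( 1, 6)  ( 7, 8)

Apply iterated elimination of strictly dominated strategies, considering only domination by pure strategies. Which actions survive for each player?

P1 drop C (A beats it: P:9>8 Q:12>9 R:5>1 S:9>7)
P2 drop Q (S beats it: A:9>6 B:9>8)
P1→{A,B} P2→{P,R,S}

IESDS → P1:{A,B} P2:{P,R,S}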